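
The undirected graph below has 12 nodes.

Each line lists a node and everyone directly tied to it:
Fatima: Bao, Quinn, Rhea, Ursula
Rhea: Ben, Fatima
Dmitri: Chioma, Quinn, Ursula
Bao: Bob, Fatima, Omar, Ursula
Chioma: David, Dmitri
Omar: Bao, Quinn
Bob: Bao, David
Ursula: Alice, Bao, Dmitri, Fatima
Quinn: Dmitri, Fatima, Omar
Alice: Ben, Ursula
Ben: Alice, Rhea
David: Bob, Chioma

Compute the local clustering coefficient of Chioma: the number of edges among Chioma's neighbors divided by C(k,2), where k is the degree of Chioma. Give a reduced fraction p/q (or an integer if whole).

Chioma's neighbors: David and Dmitri (k = 2).
Possible neighbor pairs: C(2,2) = 1. Edges among them: none → e = 0.
Clustering(Chioma) = 0/1.

0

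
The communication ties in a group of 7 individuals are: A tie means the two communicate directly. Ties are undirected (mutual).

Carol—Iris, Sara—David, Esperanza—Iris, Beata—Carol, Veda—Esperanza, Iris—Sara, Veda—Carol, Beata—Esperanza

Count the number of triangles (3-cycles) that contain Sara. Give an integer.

0

Sara's neighbors are David and Iris, but none of them are tied to each other, so no triangle contains Sara.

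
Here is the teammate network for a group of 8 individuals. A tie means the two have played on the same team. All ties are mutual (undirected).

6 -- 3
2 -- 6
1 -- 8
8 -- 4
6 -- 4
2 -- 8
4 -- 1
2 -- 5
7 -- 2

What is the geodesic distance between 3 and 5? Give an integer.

3

One shortest route is 3 – 6 – 2 – 5, which uses 3 edges, and at distance 2 from 3 we only reach {2, 4}, which does not include 5. So d(3,5) = 3.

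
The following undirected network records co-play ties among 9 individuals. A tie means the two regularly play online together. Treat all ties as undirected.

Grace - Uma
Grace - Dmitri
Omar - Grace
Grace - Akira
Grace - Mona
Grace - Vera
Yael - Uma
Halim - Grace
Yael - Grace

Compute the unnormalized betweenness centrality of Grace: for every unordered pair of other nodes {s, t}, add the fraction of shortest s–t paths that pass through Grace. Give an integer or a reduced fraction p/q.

Pairs whose geodesics pass through Grace — Vera–Omar: 1; Vera–Dmitri: 1; Vera–Yael: 1; Vera–Mona: 1; Vera–Uma: 1; Vera–Akira: 1; Vera–Halim: 1; Omar–Dmitri: 1; Omar–Yael: 1; Omar–Mona: 1; Omar–Uma: 1; Omar–Akira: 1; Omar–Halim: 1; Dmitri–Yael: 1 … (+13 more pairs).
All other pairs contribute 0.
Summing the contributions gives betweenness(Grace) = 27.

27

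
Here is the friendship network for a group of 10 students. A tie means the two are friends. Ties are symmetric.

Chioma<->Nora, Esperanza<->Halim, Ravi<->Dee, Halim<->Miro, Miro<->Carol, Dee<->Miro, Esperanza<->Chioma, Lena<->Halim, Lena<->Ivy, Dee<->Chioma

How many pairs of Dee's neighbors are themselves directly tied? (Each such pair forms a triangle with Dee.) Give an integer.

Dee's neighbors are Chioma, Miro, and Ravi, but none of them are tied to each other, so no triangle contains Dee.

0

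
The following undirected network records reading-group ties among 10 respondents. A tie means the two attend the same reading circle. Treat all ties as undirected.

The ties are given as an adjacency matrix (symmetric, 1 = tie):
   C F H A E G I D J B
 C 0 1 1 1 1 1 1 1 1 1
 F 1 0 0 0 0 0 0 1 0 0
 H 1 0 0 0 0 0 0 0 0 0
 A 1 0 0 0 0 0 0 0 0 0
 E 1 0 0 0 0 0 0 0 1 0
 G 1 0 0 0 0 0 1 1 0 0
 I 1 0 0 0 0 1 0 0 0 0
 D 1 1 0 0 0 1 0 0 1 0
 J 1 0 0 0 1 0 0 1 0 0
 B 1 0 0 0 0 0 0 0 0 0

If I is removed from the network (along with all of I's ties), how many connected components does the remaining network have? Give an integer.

I's neighbors (C and G) remain reachable from one another through other ties, so the rest of the network stays in one piece.

1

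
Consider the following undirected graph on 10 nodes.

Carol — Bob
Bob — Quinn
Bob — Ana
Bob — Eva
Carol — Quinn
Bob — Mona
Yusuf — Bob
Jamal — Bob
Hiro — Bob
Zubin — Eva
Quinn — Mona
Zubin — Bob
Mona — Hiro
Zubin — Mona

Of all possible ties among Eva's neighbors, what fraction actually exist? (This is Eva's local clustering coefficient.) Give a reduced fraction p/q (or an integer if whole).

1

Eva's neighbors: Bob and Zubin (k = 2).
Possible neighbor pairs: C(2,2) = 1. Edges among them: Bob–Zubin → e = 1.
Clustering(Eva) = 1/1.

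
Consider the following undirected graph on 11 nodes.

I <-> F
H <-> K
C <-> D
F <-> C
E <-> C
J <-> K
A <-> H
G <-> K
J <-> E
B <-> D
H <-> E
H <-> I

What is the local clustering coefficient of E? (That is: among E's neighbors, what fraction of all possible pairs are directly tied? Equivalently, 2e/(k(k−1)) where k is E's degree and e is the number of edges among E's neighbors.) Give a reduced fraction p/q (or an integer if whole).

0

E's neighbors: C, H, and J (k = 3).
Possible neighbor pairs: C(3,2) = 3. Edges among them: none → e = 0.
Clustering(E) = 0/3 = 0.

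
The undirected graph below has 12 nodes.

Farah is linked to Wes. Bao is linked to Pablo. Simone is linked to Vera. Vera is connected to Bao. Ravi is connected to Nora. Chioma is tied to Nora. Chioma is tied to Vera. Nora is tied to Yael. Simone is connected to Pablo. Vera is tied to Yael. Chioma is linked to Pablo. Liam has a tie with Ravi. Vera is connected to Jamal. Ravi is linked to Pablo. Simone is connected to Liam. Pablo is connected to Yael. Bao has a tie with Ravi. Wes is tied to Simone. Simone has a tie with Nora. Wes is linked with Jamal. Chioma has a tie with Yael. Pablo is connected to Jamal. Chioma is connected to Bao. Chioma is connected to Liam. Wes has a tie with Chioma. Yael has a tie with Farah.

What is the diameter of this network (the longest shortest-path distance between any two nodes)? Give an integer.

3

Eccentricity of each node (its greatest distance to any other): Bao:3, Chioma:2, Farah:3, Jamal:3, Liam:3, Nora:3, Pablo:2, Ravi:3, Simone:2, Vera:2, Wes:3, Yael:2.
The maximum eccentricity is 3, realized for instance by the pair Wes–Ravi via Wes – Chioma – Liam – Ravi. So the diameter is 3.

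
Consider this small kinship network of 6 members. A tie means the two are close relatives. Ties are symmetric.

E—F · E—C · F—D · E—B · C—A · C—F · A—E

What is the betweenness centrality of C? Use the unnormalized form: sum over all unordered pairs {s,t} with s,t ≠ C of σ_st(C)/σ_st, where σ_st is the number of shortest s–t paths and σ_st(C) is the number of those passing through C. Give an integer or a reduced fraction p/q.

1

Pairs whose geodesics pass through C — D–A: 1/2; A–F: 1/2.
All other pairs contribute 0.
Summing the contributions gives betweenness(C) = 1.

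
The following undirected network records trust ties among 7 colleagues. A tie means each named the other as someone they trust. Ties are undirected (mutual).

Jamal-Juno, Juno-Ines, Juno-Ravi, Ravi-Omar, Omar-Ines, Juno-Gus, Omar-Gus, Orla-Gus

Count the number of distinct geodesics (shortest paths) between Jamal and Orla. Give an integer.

1

The shortest distance is 3, and the only length-3 path is Jamal–Juno–Gus–Orla. So there is exactly 1 shortest path.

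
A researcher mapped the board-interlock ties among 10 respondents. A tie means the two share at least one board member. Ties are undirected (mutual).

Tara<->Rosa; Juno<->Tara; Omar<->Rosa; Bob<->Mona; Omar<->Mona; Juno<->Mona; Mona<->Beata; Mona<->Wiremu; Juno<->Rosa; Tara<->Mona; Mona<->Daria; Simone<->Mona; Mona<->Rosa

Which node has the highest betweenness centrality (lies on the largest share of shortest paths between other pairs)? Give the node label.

Unnormalized betweenness of each node: Beata:0, Bob:0, Daria:0, Juno:0, Mona:31, Omar:0, Rosa:1, Simone:0, Tara:0, Wiremu:0.
Mona has the largest value, 31, making it the main broker — the node through which the most shortest paths run.

Mona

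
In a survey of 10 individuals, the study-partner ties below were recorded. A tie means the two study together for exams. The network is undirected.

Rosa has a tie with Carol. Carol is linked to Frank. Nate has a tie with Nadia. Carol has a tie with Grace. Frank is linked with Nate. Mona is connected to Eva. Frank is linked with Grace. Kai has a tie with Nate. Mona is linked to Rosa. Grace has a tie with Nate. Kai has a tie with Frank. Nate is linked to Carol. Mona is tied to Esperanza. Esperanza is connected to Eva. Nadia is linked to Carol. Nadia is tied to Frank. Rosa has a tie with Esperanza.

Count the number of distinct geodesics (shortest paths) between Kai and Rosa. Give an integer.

The shortest distance is 3. The length-3 paths are: Kai–Nate–Carol–Rosa; Kai–Frank–Carol–Rosa.
That gives 2 distinct shortest paths.

2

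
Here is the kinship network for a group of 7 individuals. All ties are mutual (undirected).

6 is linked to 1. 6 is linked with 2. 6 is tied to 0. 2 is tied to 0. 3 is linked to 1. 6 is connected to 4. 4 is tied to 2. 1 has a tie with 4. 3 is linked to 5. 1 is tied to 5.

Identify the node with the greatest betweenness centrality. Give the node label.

Unnormalized betweenness of each node: 0:0, 1:8, 2:1/2, 3:0, 4:3/2, 5:0, 6:5.
1 has the largest value, 8, making it the main broker — the node through which the most shortest paths run.

1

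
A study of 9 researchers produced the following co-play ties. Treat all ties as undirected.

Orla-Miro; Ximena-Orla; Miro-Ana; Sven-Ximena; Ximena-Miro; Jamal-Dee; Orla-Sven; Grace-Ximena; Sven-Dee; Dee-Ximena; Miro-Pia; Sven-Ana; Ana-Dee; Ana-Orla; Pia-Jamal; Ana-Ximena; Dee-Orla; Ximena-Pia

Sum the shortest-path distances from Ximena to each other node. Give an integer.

9

Distances from Ximena: Ana:1, Dee:1, Grace:1, Jamal:2, Miro:1, Orla:1, Pia:1, Sven:1.
Sum = 1 + 1 + 1 + 2 + 1 + 1 + 1 + 1 = 9.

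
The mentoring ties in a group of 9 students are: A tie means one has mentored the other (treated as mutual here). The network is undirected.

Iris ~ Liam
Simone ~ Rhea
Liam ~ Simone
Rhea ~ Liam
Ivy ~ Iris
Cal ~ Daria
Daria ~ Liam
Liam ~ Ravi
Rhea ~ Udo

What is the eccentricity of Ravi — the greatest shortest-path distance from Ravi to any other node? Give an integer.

3

Distances from Ravi: Cal:3, Daria:2, Iris:2, Ivy:3, Liam:1, Rhea:2, Simone:2, Udo:3.
The largest is 3 (to Ivy, Cal, and Udo), so the eccentricity of Ravi is 3.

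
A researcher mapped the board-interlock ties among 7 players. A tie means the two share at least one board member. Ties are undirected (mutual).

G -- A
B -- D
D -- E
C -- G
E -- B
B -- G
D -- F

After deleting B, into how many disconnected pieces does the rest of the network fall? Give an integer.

2

Without B, the remaining ties split the others into: {A, C, G}; {D, E, F}.
That's 2 separate components.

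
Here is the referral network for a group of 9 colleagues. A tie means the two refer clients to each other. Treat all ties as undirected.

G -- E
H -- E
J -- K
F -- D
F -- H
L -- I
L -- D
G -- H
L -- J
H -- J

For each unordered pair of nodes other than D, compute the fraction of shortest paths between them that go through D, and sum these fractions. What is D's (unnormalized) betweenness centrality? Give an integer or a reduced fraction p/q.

2

Pairs whose geodesics pass through D — L–F: 1; I–F: 1.
All other pairs contribute 0.
Summing the contributions gives betweenness(D) = 2.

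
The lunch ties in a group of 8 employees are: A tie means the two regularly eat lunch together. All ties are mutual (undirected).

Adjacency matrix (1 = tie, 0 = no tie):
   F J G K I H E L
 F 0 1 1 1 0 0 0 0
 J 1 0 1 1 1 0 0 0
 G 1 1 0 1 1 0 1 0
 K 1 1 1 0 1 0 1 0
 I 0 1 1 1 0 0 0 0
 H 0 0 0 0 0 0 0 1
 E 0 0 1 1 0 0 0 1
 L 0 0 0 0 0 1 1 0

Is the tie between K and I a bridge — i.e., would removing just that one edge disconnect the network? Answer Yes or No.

No

Even without that edge, K still reaches I via K – J – I, so the network stays connected. Not a bridge.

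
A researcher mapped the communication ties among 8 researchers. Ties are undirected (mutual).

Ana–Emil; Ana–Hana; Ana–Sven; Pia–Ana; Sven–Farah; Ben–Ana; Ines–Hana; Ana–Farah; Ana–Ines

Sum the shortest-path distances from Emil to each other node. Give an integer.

13

Distances from Emil: Ana:1, Ben:2, Farah:2, Hana:2, Ines:2, Pia:2, Sven:2.
Sum = 1 + 2 + 2 + 2 + 2 + 2 + 2 = 13.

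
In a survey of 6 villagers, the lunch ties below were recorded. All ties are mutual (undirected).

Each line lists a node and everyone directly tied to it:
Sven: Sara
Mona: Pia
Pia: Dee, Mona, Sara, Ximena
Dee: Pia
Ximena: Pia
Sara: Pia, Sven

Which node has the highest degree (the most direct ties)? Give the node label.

Pia

Degrees — Dee:1, Mona:1, Pia:4, Sara:2, Sven:1, Ximena:1.
The maximum is 4, attained only by Pia.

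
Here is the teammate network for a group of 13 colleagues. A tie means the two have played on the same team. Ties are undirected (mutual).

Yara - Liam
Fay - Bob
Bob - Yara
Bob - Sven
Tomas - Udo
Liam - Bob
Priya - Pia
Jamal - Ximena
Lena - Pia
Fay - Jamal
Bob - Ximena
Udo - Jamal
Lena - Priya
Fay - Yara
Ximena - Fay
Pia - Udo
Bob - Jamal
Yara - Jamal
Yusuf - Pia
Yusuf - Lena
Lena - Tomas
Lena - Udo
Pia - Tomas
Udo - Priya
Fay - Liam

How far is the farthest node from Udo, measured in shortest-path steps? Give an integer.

Distances from Udo: Bob:2, Fay:2, Jamal:1, Lena:1, Liam:3, Pia:1, Priya:1, Sven:3, Tomas:1, Ximena:2, Yara:2, Yusuf:2.
The largest is 3 (to Sven and Liam), so the eccentricity of Udo is 3.

3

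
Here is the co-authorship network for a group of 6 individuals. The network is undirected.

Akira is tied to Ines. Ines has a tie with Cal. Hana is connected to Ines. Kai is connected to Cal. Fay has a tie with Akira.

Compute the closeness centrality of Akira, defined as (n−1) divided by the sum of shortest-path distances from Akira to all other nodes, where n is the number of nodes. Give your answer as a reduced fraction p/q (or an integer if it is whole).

5/9

Distances from Akira: Cal:2, Fay:1, Hana:2, Ines:1, Kai:3. Sum = 9.
n = 6, so closeness = 5/9.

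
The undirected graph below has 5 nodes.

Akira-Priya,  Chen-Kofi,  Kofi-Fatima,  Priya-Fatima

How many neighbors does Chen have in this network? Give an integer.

1

Chen is directly tied to Kofi. That is 1 neighbor, so the degree of Chen is 1.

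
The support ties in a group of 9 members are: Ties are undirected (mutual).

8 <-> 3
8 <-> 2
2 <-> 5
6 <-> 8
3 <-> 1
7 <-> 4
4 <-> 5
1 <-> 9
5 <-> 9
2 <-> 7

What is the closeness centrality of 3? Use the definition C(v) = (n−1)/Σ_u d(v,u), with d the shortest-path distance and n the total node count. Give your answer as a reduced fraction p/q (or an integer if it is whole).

4/9

Distances from 3: 1:1, 2:2, 4:4, 5:3, 6:2, 7:3, 8:1, 9:2. Sum = 18.
n = 9, so closeness = 8/18 = 4/9.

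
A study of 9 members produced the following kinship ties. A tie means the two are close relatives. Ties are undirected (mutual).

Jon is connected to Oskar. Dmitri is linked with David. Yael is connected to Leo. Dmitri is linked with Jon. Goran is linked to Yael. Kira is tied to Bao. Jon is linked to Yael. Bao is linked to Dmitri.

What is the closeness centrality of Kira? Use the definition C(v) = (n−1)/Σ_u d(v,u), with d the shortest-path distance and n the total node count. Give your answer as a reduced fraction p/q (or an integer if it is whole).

8/27

Distances from Kira: Bao:1, David:3, Dmitri:2, Goran:5, Jon:3, Leo:5, Oskar:4, Yael:4. Sum = 27.
n = 9, so closeness = 8/27.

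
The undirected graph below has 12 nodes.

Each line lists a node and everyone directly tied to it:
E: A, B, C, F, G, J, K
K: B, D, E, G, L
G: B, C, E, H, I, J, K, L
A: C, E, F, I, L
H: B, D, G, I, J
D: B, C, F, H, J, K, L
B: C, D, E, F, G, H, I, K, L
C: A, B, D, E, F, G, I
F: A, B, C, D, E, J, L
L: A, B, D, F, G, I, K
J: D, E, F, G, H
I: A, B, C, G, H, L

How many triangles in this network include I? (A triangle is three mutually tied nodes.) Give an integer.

I's neighbors: A, B, C, G, H, and L.
Neighbor pairs that are themselves tied: I–A–C; I–A–L; I–B–C; I–B–G; I–B–H; I–B–L; I–C–G; I–G–H; I–G–L. Each forms one triangle with I, for 9 in total.

9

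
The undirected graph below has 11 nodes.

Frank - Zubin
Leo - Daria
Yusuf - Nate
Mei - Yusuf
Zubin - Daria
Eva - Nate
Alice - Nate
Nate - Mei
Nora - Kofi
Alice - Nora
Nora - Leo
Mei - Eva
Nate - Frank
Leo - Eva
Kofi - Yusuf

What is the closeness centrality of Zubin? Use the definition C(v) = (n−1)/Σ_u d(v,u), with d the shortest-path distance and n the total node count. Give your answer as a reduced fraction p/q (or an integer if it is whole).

Distances from Zubin: Alice:3, Daria:1, Eva:3, Frank:1, Kofi:4, Leo:2, Mei:3, Nate:2, Nora:3, Yusuf:3. Sum = 25.
n = 11, so closeness = 10/25 = 2/5.

2/5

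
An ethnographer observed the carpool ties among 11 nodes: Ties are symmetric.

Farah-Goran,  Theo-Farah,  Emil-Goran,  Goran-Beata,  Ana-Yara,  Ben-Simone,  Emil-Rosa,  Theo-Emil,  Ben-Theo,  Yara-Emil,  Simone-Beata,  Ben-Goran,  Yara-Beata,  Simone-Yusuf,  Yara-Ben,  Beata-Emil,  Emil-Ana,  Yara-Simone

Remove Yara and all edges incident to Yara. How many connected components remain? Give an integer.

Yara's neighbors (Ana, Beata, Ben, Emil, and Simone) remain reachable from one another through other ties, so the rest of the network stays in one piece.

1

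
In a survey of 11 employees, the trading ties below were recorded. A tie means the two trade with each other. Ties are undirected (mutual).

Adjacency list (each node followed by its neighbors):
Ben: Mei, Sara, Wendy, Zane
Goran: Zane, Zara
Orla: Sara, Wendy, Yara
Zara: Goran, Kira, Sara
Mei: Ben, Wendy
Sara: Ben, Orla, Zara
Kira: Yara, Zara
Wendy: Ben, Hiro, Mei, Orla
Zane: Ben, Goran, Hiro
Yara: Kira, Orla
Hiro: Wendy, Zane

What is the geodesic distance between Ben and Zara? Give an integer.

2

One shortest route is Ben – Sara – Zara, which uses 2 edges, and Ben and Zara are not directly tied, so nothing shorter exists. So d(Ben,Zara) = 2.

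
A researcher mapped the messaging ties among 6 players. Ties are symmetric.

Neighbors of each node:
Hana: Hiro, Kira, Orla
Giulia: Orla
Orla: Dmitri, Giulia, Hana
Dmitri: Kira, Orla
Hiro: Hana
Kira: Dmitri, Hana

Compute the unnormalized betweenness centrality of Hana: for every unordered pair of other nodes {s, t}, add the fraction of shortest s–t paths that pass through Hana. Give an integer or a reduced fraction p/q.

5

Pairs whose geodesics pass through Hana — Dmitri–Hiro: 2/2; Orla–Hiro: 1; Orla–Kira: 1/2; Hiro–Giulia: 1; Hiro–Kira: 1; Giulia–Kira: 1/2.
All other pairs contribute 0.
Summing the contributions gives betweenness(Hana) = 5.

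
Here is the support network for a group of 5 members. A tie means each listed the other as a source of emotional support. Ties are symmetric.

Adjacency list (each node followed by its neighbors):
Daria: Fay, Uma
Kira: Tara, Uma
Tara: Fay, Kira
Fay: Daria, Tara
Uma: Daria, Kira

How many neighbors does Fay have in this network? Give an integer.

Fay is directly tied to Daria and Tara. That is 2 neighbors, so the degree of Fay is 2.

2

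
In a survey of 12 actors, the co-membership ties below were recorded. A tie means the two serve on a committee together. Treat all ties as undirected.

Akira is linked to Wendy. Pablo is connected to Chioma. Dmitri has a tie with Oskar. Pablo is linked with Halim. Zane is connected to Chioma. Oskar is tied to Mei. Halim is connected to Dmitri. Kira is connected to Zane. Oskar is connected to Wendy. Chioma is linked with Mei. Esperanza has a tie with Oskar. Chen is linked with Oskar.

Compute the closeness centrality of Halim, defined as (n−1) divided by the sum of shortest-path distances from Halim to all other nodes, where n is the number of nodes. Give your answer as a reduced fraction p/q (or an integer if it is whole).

Distances from Halim: Akira:4, Chen:3, Chioma:2, Dmitri:1, Esperanza:3, Kira:4, Mei:3, Oskar:2, Pablo:1, Wendy:3, Zane:3. Sum = 29.
n = 12, so closeness = 11/29.

11/29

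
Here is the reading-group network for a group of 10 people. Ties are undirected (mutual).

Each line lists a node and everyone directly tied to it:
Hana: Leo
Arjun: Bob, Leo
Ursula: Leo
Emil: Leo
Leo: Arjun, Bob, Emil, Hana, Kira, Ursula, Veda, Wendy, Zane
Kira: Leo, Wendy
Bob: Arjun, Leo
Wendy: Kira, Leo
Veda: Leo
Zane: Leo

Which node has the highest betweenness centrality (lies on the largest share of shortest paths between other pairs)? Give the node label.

Unnormalized betweenness of each node: Arjun:0, Bob:0, Emil:0, Hana:0, Kira:0, Leo:34, Ursula:0, Veda:0, Wendy:0, Zane:0.
Leo has the largest value, 34, making it the main broker — the node through which the most shortest paths run.

Leo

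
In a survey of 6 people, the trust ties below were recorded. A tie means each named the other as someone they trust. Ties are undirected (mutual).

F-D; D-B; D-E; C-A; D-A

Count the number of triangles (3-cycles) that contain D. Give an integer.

D's neighbors are A, B, E, and F, but none of them are tied to each other, so no triangle contains D.

0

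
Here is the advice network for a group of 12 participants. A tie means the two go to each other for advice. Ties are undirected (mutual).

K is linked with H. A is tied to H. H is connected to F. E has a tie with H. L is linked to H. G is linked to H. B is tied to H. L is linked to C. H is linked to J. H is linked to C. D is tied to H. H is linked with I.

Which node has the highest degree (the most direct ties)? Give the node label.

Degrees — A:1, B:1, C:2, D:1, E:1, F:1, G:1, H:11, I:1, J:1, K:1, L:2.
The maximum is 11, attained only by H.

H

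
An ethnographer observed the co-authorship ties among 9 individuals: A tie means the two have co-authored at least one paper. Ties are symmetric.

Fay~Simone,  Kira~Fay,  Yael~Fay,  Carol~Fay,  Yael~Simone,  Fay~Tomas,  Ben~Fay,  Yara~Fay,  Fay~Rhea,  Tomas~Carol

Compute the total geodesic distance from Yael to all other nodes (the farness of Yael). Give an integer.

Distances from Yael: Ben:2, Carol:2, Fay:1, Kira:2, Rhea:2, Simone:1, Tomas:2, Yara:2.
Sum = 2 + 2 + 1 + 2 + 2 + 1 + 2 + 2 = 14.

14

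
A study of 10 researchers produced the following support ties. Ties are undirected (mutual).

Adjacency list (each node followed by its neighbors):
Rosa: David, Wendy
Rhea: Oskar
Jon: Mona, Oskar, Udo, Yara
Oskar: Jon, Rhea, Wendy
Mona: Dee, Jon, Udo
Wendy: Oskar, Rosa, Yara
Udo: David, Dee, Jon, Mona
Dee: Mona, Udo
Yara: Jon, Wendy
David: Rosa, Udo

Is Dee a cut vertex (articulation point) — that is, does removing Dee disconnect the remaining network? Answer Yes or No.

No

Even without Dee, every remaining node can still reach every other (the residual graph is connected), so Dee is not a cut vertex.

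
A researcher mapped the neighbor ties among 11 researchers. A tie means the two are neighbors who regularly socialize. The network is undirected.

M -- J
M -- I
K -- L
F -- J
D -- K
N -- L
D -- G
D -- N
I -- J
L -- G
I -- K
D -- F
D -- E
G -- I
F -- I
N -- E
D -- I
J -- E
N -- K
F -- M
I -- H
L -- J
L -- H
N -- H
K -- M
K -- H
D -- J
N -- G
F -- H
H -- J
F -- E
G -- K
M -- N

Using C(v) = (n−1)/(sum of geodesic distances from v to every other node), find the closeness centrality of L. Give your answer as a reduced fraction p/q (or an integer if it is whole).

Distances from L: D:2, E:2, F:2, G:1, H:1, I:2, J:1, K:1, M:2, N:1. Sum = 15.
n = 11, so closeness = 10/15 = 2/3.

2/3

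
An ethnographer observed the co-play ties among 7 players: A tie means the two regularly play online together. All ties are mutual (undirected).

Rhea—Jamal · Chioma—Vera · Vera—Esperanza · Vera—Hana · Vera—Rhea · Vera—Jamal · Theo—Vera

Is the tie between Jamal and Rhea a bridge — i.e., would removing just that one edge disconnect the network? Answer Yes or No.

Even without that edge, Jamal still reaches Rhea via Jamal – Vera – Rhea, so the network stays connected. Not a bridge.

No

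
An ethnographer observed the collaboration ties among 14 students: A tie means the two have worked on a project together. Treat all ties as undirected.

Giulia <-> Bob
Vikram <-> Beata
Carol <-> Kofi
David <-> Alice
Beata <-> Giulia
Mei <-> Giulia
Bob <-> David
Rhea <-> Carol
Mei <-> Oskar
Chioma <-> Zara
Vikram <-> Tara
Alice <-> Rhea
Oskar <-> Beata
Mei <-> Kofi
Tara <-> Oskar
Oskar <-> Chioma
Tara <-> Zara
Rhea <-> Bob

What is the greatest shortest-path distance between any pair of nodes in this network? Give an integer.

7

Eccentricity of each node (its greatest distance to any other): Alice:7, Beata:4, Bob:5, Carol:5, Chioma:6, David:6, Giulia:4, Kofi:4, Mei:4, Oskar:5, Rhea:6, Tara:6, Vikram:5, Zara:7.
The maximum eccentricity is 7, realized for instance by the pair Alice–Zara via Alice – David – Bob – Giulia – Beata – Oskar – Chioma – Zara. So the diameter is 7.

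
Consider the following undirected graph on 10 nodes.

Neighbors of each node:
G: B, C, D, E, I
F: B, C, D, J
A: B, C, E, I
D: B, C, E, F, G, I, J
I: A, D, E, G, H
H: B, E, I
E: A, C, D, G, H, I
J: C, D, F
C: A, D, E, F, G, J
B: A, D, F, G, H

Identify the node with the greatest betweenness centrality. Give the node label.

D

Unnormalized betweenness of each node: A:1, B:56/15, C:121/30, D:89/15, E:63/20, F:19/20, G:1, H:1/2, I:17/10, J:0.
D has the largest value, 89/15, making it the main broker — the node through which the most shortest paths run.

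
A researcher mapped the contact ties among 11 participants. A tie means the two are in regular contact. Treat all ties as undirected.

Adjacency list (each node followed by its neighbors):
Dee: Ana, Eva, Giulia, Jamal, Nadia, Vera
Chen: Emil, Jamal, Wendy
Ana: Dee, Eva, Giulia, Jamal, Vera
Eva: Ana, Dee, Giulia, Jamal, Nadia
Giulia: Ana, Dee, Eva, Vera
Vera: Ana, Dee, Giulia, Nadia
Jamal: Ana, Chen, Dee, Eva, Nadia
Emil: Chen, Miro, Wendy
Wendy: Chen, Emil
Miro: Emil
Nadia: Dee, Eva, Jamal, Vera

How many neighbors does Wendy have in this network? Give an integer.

Wendy is directly tied to Chen and Emil. That is 2 neighbors, so the degree of Wendy is 2.

2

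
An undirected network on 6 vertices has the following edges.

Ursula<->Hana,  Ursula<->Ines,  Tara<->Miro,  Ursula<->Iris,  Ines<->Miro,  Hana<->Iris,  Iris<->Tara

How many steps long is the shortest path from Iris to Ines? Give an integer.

2

One shortest route is Iris – Ursula – Ines, which uses 2 edges, and Iris and Ines are not directly tied, so nothing shorter exists. So d(Iris,Ines) = 2.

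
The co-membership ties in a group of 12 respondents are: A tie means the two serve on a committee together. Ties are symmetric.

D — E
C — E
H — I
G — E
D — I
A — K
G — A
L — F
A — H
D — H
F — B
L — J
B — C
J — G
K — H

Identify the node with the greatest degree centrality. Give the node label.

Degrees — A:3, B:2, C:2, D:3, E:3, F:2, G:3, H:4, I:2, J:2, K:2, L:2.
The maximum is 4, attained only by H.

H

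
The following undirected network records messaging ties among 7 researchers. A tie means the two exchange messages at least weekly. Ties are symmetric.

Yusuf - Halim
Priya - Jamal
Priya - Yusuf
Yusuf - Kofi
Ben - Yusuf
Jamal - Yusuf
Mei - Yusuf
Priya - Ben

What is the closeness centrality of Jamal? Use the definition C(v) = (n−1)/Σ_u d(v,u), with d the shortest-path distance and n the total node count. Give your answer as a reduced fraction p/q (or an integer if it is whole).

Distances from Jamal: Ben:2, Halim:2, Kofi:2, Mei:2, Priya:1, Yusuf:1. Sum = 10.
n = 7, so closeness = 6/10 = 3/5.

3/5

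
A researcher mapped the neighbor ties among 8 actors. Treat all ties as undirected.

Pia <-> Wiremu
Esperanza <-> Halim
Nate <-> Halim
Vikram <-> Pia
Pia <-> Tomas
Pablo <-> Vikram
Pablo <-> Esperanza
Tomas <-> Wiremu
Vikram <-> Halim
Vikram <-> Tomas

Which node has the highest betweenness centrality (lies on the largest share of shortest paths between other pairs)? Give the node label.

Vikram

Unnormalized betweenness of each node: Esperanza:1, Halim:8, Nate:0, Pablo:2, Pia:5/2, Tomas:5/2, Vikram:13, Wiremu:0.
Vikram has the largest value, 13, making it the main broker — the node through which the most shortest paths run.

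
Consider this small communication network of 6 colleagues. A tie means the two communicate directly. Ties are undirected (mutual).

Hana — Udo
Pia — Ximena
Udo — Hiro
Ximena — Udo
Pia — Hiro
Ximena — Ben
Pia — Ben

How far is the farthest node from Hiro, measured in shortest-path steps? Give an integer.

Distances from Hiro: Ben:2, Hana:2, Pia:1, Udo:1, Ximena:2.
The largest is 2 (to Ben, Ximena, and Hana), so the eccentricity of Hiro is 2.

2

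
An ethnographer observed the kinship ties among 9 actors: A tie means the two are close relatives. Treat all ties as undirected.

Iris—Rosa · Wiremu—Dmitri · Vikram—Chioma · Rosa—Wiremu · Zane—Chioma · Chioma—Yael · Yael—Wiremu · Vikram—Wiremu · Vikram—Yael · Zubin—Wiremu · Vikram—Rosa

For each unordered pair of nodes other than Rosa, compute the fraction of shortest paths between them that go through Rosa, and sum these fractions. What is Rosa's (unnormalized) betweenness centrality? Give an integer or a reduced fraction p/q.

Pairs whose geodesics pass through Rosa — Dmitri–Iris: 1; Wiremu–Iris: 1; Zubin–Iris: 1; Chioma–Iris: 1; Yael–Iris: 2/2; Iris–Zane: 1; Iris–Vikram: 1.
All other pairs contribute 0.
Summing the contributions gives betweenness(Rosa) = 7.

7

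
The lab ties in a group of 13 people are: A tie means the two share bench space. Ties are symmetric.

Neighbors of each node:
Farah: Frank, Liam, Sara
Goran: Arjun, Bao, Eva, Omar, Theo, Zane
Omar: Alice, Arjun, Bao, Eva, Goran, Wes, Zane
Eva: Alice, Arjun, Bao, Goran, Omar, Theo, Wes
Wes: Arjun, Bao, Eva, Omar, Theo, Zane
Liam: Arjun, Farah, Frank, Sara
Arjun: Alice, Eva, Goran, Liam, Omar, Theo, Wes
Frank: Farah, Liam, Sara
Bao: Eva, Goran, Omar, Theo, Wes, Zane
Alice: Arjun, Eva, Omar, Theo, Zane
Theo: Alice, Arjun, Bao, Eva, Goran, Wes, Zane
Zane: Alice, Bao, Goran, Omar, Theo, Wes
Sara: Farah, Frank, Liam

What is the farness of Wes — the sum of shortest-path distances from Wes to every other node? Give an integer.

Distances from Wes: Alice:2, Arjun:1, Bao:1, Eva:1, Farah:3, Frank:3, Goran:2, Liam:2, Omar:1, Sara:3, Theo:1, Zane:1.
Sum = 2 + 1 + 1 + 1 + 3 + 3 + 2 + 2 + 1 + 3 + 1 + 1 = 21.

21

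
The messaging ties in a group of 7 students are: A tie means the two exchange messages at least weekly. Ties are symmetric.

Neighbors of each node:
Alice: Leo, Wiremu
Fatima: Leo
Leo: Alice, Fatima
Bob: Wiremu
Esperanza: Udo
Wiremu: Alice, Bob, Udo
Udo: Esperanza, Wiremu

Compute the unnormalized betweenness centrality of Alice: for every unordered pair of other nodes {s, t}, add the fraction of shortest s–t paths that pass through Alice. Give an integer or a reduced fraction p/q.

Pairs whose geodesics pass through Alice — Leo–Udo: 1; Leo–Wiremu: 1; Leo–Esperanza: 1; Leo–Bob: 1; Udo–Fatima: 1; Wiremu–Fatima: 1; Esperanza–Fatima: 1; Bob–Fatima: 1.
All other pairs contribute 0.
Summing the contributions gives betweenness(Alice) = 8.

8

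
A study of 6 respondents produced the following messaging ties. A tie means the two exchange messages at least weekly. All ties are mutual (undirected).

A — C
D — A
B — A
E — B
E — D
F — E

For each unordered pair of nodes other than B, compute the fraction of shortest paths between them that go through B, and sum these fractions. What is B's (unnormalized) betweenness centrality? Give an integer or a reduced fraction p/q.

2

Pairs whose geodesics pass through B — F–A: 1/2; F–C: 1/2; A–E: 1/2; E–C: 1/2.
All other pairs contribute 0.
Summing the contributions gives betweenness(B) = 2.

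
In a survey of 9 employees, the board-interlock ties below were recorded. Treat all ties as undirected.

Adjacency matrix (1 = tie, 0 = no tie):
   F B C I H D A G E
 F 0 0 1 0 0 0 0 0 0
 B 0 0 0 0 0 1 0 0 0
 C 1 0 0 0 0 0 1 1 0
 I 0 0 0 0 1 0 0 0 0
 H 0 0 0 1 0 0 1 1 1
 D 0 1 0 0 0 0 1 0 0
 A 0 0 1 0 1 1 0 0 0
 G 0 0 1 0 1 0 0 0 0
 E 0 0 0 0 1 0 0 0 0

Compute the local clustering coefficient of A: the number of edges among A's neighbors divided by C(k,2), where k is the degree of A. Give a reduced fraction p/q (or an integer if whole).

A's neighbors: C, D, and H (k = 3).
Possible neighbor pairs: C(3,2) = 3. Edges among them: none → e = 0.
Clustering(A) = 0/3 = 0.

0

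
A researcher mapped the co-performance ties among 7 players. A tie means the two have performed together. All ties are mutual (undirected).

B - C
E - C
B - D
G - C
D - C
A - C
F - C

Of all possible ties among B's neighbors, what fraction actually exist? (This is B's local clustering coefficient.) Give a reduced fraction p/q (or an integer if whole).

1

B's neighbors: C and D (k = 2).
Possible neighbor pairs: C(2,2) = 1. Edges among them: C–D → e = 1.
Clustering(B) = 1/1.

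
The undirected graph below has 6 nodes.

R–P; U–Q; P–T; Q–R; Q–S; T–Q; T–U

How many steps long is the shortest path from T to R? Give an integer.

2

One shortest route is T – P – R, which uses 2 edges, and T and R are not directly tied, so nothing shorter exists. So d(T,R) = 2.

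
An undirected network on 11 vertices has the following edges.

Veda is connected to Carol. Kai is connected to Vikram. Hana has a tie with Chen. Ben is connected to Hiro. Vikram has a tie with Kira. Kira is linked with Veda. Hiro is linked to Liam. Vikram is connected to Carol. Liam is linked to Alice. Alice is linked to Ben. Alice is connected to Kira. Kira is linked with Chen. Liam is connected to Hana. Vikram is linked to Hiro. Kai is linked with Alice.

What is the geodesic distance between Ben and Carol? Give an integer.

One shortest route is Ben – Hiro – Vikram – Carol, which uses 3 edges, and at distance 2 from Ben we only reach {Kai, Kira, Liam, Vikram}, which does not include Carol. So d(Ben,Carol) = 3.

3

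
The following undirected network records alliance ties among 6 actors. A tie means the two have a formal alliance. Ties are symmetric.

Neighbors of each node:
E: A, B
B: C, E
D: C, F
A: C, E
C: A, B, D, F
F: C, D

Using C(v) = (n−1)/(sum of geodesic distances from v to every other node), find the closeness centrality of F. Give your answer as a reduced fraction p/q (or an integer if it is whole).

5/9

Distances from F: A:2, B:2, C:1, D:1, E:3. Sum = 9.
n = 6, so closeness = 5/9.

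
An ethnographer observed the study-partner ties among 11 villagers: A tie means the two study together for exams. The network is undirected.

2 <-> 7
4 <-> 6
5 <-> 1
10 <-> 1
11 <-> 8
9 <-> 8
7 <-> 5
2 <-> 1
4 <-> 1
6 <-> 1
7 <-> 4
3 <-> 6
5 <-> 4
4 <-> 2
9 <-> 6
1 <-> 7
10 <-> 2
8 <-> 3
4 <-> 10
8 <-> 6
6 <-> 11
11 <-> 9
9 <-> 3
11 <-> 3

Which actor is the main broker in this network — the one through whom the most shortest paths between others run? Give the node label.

6

Unnormalized betweenness of each node: 1:67/6, 2:1/3, 3:0, 4:67/6, 5:0, 6:24, 7:1/3, 8:0, 9:0, 10:0, 11:0.
6 has the largest value, 24, making it the main broker — the node through which the most shortest paths run.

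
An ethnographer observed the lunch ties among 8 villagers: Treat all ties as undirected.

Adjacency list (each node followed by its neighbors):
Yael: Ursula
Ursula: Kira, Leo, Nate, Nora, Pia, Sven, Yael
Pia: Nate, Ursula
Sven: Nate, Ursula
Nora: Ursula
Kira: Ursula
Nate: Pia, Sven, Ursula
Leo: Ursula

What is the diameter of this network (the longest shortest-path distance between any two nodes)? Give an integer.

2

Eccentricity of each node (its greatest distance to any other): Kira:2, Leo:2, Nate:2, Nora:2, Pia:2, Sven:2, Ursula:1, Yael:2.
The maximum eccentricity is 2, realized for instance by the pair Nate–Yael via Nate – Ursula – Yael. So the diameter is 2.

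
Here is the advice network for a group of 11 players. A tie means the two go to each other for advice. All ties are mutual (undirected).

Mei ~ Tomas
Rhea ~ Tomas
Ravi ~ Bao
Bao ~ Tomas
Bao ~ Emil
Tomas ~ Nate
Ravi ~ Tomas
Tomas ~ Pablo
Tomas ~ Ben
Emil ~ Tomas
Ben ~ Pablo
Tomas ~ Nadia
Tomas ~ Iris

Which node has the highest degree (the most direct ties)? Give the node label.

Degrees — Bao:3, Ben:2, Emil:2, Iris:1, Mei:1, Nadia:1, Nate:1, Pablo:2, Ravi:2, Rhea:1, Tomas:10.
The maximum is 10, attained only by Tomas.

Tomas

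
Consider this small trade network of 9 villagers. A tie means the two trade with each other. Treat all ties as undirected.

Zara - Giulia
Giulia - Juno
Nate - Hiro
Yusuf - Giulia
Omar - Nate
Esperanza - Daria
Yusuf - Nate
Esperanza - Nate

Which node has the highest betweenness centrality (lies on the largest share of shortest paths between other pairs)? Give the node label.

Nate

Unnormalized betweenness of each node: Daria:0, Esperanza:7, Giulia:13, Hiro:0, Juno:0, Nate:21, Omar:0, Yusuf:15, Zara:0.
Nate has the largest value, 21, making it the main broker — the node through which the most shortest paths run.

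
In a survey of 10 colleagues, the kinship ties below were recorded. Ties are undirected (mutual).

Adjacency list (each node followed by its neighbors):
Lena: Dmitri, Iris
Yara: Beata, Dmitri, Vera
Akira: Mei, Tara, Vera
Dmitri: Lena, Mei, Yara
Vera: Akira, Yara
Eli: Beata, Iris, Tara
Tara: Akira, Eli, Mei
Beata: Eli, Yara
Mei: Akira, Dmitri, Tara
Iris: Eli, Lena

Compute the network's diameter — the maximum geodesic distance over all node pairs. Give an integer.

Eccentricity of each node (its greatest distance to any other): Akira:3, Beata:3, Dmitri:3, Eli:3, Iris:4, Lena:3, Mei:3, Tara:3, Vera:4, Yara:3.
The maximum eccentricity is 4, realized for instance by the pair Vera–Iris via Vera – Akira – Tara – Eli – Iris. So the diameter is 4.

4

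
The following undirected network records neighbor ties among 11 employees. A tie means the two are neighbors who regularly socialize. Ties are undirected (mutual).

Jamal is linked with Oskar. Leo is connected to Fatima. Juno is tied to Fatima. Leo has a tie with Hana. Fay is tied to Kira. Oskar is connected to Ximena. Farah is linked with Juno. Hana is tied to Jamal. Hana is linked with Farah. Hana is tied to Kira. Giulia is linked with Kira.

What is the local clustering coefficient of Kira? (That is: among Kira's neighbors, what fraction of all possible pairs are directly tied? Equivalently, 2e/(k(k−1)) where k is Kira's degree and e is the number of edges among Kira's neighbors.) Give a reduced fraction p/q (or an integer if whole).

0

Kira's neighbors: Fay, Giulia, and Hana (k = 3).
Possible neighbor pairs: C(3,2) = 3. Edges among them: none → e = 0.
Clustering(Kira) = 0/3 = 0.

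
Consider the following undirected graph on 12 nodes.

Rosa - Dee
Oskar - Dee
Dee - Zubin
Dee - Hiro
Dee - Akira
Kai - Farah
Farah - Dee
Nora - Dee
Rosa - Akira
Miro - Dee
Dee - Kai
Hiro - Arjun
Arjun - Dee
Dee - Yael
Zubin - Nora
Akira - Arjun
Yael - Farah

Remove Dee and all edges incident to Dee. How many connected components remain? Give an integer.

Without Dee, the remaining ties split the others into: {Nora, Zubin}; {Oskar}; {Akira, Arjun, Hiro, Rosa}; {Miro}; {Farah, Kai, Yael}.
That's 5 separate components.

5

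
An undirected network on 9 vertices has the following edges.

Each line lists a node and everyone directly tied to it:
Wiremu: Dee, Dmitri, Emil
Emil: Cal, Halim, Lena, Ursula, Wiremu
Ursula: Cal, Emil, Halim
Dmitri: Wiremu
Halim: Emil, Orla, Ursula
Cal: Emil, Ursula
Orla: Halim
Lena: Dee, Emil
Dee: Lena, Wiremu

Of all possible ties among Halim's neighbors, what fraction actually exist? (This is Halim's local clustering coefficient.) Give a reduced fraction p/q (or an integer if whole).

1/3

Halim's neighbors: Emil, Orla, and Ursula (k = 3).
Possible neighbor pairs: C(3,2) = 3. Edges among them: Emil–Ursula → e = 1.
Clustering(Halim) = 1/3.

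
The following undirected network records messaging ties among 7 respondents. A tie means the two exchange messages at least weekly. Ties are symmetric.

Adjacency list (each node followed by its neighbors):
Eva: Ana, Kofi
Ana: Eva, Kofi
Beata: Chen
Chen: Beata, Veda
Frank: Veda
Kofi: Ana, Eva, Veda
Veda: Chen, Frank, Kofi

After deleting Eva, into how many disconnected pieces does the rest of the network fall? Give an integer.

Eva's neighbors (Ana and Kofi) remain reachable from one another through other ties, so the rest of the network stays in one piece.

1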